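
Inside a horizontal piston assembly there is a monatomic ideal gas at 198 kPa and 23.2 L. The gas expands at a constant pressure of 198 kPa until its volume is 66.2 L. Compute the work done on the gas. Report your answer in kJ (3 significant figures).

W ≈ -8.51 kJ

Isobaric: W = P ΔV.
W = (198 kPa)(66.2 − 23.2 L) = (198)(43) = 8514 J.
Work on gas = −W_by = -8514 J.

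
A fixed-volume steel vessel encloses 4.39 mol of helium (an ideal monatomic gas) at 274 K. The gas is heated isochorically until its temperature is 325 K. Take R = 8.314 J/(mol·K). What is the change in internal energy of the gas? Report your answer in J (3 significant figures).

ΔU ≈ 2790 J

Constant volume ⇒ W = 0, so Q = ΔU = nCᵥΔT with Cᵥ = 3R/2 = 12.47 J/(mol·K).
ΔU = (4.39)(12.47)(325 − 274) = 2792 J.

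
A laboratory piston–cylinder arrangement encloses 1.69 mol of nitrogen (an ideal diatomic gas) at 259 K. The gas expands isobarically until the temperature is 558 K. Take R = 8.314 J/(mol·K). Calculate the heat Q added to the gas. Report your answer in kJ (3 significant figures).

Q ≈ 14.7 kJ

Isobaric: W = nRΔT = (1.69)(8.314)(299) = 4201 J.
ΔU = nCᵥΔT with Cᵥ = 5R/2: ΔU = (1.69)(20.79)(299) = 10503 J.
Q = ΔU + W = 10503 + 4201 = 14704 J.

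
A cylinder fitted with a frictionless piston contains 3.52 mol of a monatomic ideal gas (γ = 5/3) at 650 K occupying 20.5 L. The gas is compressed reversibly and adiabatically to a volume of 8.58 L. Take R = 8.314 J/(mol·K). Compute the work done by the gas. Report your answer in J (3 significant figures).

Adiabatic: TV^(γ−1) = const with γ = 5/3.
T₂ = T₁ (V₁/V₂)^(γ−1) = 650 × (20.5/8.58)^0.667 = 650 × 1.787 = 1162 K.
W_by = nCᵥ(T₁ − T₂) = (3.52)(12.47)(650 − 1162) = -22462 J.

W ≈ -22500 J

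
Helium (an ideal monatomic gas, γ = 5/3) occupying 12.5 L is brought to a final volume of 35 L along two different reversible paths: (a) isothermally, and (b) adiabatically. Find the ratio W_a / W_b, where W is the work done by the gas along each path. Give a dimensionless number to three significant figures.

Path (a) isothermal: W = P₁V₁ ln(V₂/V₁) → W_a/(P₁V₁) = 1.03.
Path (b) adiabatic: W = P₁V₁(1 − (V₁/V₂)^(γ−1))/(γ−1) → W_b/(P₁V₁) = 0.7449.
W_a / W_b = 1.03 / 0.7449 = 1.382.

W_a / W_b ≈ 1.38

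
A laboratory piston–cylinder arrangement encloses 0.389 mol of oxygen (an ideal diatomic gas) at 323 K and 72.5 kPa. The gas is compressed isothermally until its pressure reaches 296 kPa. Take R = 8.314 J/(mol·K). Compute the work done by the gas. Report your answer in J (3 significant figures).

Isothermal process: W = nRT ln(V₂/V₁) = nRT ln(P₁/P₂).
W = (0.389)(8.314)(323) × ln(72.5/296)
  = 1045 × ln(0.2449) = 1045 × -1.407
W_by_gas = -1470 J.

W ≈ -1470 J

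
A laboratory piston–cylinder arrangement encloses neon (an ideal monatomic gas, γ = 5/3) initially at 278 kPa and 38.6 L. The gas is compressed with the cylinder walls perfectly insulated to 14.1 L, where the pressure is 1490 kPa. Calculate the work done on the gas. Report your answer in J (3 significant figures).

W ≈ 15400 J

Adiabatic: W = (P₁V₁ − P₂V₂)/(γ − 1) with γ = 5/3.
P₁V₁ = 10731 J, P₂V₂ = 21009 J.
W = (10731 − 21009) / 0.6667 = -15417 J.
Work on gas = −W_by = 15417 J.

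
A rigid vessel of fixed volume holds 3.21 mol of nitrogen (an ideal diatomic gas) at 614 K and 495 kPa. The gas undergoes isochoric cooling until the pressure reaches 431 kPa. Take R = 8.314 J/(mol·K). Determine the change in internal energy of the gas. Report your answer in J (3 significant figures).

Constant volume ⇒ W = 0, so Q = ΔU = nCᵥΔT with Cᵥ = 5R/2 = 20.79 J/(mol·K).
At constant V, T₂/T₁ = P₂/P₁ ⇒ ΔT = T₁(P₂/P₁ − 1) = 614·(431/495 − 1) = -79.39 K.
ΔU = (3.21)(20.79)(-79.39) = -5297 J.

ΔU ≈ -5300 J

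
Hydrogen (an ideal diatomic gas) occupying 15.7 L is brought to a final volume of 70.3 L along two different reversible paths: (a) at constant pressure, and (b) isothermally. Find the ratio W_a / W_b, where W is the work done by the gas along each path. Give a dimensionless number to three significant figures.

Path (a) isobaric: W = P₁(V₂ − V₁) → W_a/(P₁V₁) = 3.478.
Path (b) isothermal: W = P₁V₁ ln(V₂/V₁) → W_b/(P₁V₁) = 1.499.
W_a / W_b = 3.478 / 1.499 = 2.32.

W_a / W_b ≈ 2.32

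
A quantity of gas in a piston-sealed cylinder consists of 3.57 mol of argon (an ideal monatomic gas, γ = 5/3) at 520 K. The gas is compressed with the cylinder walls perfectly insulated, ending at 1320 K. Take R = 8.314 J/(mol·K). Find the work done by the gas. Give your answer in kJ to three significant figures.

W ≈ -35.6 kJ

Adiabatic ⇒ Q = 0, so W_by = −ΔU = nCᵥ(T₁ − T₂).
Cᵥ = 3R/2 = 12.47 J/(mol·K).
W = (3.57)(12.47)(520 − 1320) = -35617 J.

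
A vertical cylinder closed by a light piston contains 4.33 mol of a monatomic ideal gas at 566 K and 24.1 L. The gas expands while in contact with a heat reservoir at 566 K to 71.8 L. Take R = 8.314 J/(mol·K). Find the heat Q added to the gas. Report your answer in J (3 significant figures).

Q ≈ 22200 J

Isothermal ⇒ ΔU = 0, so Q = W = nRT ln(V₂/V₁).
Q = (4.33)(8.314)(566) ln(71.8/24.1) = 20376 × 1.092 = 22244 J.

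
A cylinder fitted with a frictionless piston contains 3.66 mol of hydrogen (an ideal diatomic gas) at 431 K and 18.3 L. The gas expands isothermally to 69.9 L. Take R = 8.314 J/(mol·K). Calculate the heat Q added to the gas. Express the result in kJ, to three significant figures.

Isothermal ⇒ ΔU = 0, so Q = W = nRT ln(V₂/V₁).
Q = (3.66)(8.314)(431) ln(69.9/18.3) = 13115 × 1.34 = 17576 J.

Q ≈ 17.6 kJ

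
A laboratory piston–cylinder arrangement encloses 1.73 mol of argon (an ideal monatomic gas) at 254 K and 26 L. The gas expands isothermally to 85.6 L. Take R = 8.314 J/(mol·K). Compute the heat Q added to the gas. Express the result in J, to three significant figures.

Isothermal ⇒ ΔU = 0, so Q = W = nRT ln(V₂/V₁).
Q = (1.73)(8.314)(254) ln(85.6/26) = 3653 × 1.192 = 4353 J.

Q ≈ 4350 J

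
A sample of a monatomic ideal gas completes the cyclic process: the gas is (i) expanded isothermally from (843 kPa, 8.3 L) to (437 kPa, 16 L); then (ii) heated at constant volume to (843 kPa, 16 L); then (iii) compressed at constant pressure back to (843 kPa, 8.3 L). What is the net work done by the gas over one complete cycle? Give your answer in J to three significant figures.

W_net ≈ -1900 J

Leg (i): W = PᵢVᵢ ln(V_f/Vᵢ) = (6997) ln(16/8.3) = 4592 J.
Leg (ii): W = 0.
Leg (iii): W = PΔV = (843)(8.3 − 16) = -6491 J.
W_net = 4592 − 6491 = -1899 J.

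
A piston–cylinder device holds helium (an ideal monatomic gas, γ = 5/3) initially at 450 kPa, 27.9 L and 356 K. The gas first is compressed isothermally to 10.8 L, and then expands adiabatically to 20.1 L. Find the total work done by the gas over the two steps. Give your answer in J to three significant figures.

W_total ≈ -5530 J

Step 1 (isothermal): W = P₁V₁ ln(V₂/V₁) = (12555) ln(10.8/27.9) = -11916 J.
After step 1: P = 1162 kPa, V = 10.8 L, T = 356 K.
Step 2 (adiabatic): W = (P₁V₁ − P₂V₂)/(γ−1) = (12555 − 8298)/0.667 = 6386 J.
W_total = -11916 + 6386 = -5530 J.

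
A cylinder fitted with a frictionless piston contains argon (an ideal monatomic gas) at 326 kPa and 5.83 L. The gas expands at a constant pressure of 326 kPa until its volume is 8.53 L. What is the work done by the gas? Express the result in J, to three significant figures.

Isobaric: W = P ΔV.
W = (326 kPa)(8.53 − 5.83 L) = (326)(2.7) = 880.2 J.

W ≈ 880 J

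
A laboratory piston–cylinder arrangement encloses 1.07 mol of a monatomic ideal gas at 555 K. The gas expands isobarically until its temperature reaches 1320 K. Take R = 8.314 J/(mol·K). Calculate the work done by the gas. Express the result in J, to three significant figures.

W ≈ 6810 J

Isobaric: W = P ΔV = nR ΔT.
W = (1.07)(8.314)(1320 − 555) = 6805 J.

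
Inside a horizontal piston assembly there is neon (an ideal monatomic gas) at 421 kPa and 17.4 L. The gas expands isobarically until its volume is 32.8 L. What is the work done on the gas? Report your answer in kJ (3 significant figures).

W ≈ -6.48 kJ

Isobaric: W = P ΔV.
W = (421 kPa)(32.8 − 17.4 L) = (421)(15.4) = 6483 J.
Work on gas = −W_by = -6483 J.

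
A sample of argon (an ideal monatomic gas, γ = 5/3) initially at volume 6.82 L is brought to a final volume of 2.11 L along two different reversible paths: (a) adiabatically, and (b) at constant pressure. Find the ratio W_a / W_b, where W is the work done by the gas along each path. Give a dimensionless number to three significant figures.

W_a / W_b ≈ 2.58

Path (a) adiabatic: W = P₁V₁(1 − (V₁/V₂)^(γ−1))/(γ−1) → W_a/(P₁V₁) = -1.779.
Path (b) isobaric: W = P₁(V₂ − V₁) → W_b/(P₁V₁) = -0.6906.
W_a / W_b = -1.779 / -0.6906 = 2.576.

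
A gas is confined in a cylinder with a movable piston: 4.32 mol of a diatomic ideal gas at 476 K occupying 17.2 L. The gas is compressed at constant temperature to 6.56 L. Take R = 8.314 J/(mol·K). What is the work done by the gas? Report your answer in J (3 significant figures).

Isothermal: W = nRT ln(V₂/V₁).
W = (4.32)(8.314)(476) × ln(6.56/17.2)
  = 17096 × -0.9639
W_by_gas = -16479 J.

W ≈ -16500 J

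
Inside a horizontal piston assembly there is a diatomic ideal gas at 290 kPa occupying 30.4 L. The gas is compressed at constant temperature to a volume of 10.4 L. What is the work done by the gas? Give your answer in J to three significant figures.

Isothermal: W = nRT ln(V₂/V₁) = P₁V₁ ln(V₂/V₁).
P₁V₁ = (290 kPa)(30.4 L) = 8816 J.
W = 8816 × ln(10.4/30.4) = 8816 × -1.073
W_by_gas = -9456 J.

W ≈ -9460 J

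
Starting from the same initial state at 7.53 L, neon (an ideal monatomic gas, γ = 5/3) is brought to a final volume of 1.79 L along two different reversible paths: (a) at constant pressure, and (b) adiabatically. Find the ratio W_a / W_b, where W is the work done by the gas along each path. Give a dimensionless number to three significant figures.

Path (a) isobaric: W = P₁(V₂ − V₁) → W_a/(P₁V₁) = -0.7623.
Path (b) adiabatic: W = P₁V₁(1 − (V₁/V₂)^(γ−1))/(γ−1) → W_b/(P₁V₁) = -2.409.
W_a / W_b = -0.7623 / -2.409 = 0.3164.

W_a / W_b ≈ 0.316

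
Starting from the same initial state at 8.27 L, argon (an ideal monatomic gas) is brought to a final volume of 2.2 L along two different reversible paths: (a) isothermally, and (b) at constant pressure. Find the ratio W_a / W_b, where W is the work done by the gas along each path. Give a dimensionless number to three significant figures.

W_a / W_b ≈ 1.80

Path (a) isothermal: W = P₁V₁ ln(V₂/V₁) → W_a/(P₁V₁) = -1.324.
Path (b) isobaric: W = P₁(V₂ − V₁) → W_b/(P₁V₁) = -0.734.
W_a / W_b = -1.324 / -0.734 = 1.804.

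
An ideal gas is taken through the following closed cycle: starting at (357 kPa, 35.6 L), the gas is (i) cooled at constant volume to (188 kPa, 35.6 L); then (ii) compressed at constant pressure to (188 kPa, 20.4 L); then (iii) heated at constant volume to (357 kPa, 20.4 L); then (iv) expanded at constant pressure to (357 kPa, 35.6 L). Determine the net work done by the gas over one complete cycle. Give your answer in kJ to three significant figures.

W_net ≈ 2.57 kJ

Constant-volume legs do no work.
W(ii) = (188)(20.4 − 35.6) = -2858 J; W(iv) = (357)(35.6 − 20.4) = 5426 J.
W_net = -2858 + 5426 = 2569 J (the clockwise enclosed area).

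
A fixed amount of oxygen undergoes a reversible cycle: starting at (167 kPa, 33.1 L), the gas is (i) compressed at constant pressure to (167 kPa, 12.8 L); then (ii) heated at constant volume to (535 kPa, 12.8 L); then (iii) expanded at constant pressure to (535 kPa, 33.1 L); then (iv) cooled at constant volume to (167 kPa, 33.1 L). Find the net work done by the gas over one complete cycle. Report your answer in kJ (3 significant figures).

Constant-volume legs do no work.
W(i) = (167)(12.8 − 33.1) = -3390 J; W(iii) = (535)(33.1 − 12.8) = 10860 J.
W_net = -3390 + 10860 = 7470 J (the clockwise enclosed area).

W_net ≈ 7.47 kJ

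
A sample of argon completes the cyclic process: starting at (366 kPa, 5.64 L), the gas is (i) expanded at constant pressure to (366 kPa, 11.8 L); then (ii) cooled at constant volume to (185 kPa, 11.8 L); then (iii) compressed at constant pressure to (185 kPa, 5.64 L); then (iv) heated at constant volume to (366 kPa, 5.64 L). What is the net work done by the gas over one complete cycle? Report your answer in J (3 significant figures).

Constant-volume legs do no work.
W(i) = (366)(11.8 − 5.64) = 2255 J; W(iii) = (185)(5.64 − 11.8) = -1140 J.
W_net = 2255 − 1140 = 1115 J (the clockwise enclosed area).

W_net ≈ 1110 J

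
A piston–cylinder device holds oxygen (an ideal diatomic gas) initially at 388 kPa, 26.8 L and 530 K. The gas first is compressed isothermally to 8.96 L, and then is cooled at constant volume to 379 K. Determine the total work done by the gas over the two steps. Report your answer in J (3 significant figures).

Step 1 (isothermal): W = P₁V₁ ln(V₂/V₁) = (10398) ln(8.96/26.8) = -11393 J.
Step 2 (isochoric): W = 0 (constant volume).
W_total = -11393 + 0 = -11393 J.

W_total ≈ -11400 J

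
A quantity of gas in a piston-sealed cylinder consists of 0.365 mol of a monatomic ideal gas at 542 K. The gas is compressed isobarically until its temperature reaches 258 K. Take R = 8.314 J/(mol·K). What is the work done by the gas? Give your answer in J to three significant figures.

W ≈ -862 J

Isobaric: W = P ΔV = nR ΔT.
W = (0.365)(8.314)(258 − 542) = -861.8 J.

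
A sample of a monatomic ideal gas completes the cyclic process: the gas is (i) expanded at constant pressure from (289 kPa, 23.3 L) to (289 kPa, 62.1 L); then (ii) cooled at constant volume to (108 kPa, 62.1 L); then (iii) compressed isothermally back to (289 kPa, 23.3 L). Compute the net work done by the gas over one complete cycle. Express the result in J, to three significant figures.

W_net ≈ 4640 J

Leg (i): W = PΔV = (289)(62.1 − 23.3) = 11213 J.
Leg (ii): W = 0.
Leg (iii): W = PᵢVᵢ ln(V_f/Vᵢ) = (6707) ln(23.3/62.1) = -6575 J.
W_net = 11213 − 6575 = 4639 J.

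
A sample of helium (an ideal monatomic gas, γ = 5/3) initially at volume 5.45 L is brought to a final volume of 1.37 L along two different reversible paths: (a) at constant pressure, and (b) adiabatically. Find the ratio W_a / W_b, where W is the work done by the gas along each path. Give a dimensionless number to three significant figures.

W_a / W_b ≈ 0.330

Path (a) isobaric: W = P₁(V₂ − V₁) → W_a/(P₁V₁) = -0.7486.
Path (b) adiabatic: W = P₁V₁(1 − (V₁/V₂)^(γ−1))/(γ−1) → W_b/(P₁V₁) = -2.266.
W_a / W_b = -0.7486 / -2.266 = 0.3304.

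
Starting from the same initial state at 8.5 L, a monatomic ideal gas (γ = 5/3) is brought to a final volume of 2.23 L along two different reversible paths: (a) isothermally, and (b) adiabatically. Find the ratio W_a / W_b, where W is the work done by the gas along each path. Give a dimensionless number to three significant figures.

W_a / W_b ≈ 0.619

Path (a) isothermal: W = P₁V₁ ln(V₂/V₁) → W_a/(P₁V₁) = -1.338.
Path (b) adiabatic: W = P₁V₁(1 − (V₁/V₂)^(γ−1))/(γ−1) → W_b/(P₁V₁) = -2.16.
W_a / W_b = -1.338 / -2.16 = 0.6194.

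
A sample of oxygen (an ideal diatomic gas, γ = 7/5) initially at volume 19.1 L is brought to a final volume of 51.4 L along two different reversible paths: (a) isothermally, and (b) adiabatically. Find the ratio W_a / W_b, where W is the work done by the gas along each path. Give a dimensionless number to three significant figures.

Path (a) isothermal: W = P₁V₁ ln(V₂/V₁) → W_a/(P₁V₁) = 0.9899.
Path (b) adiabatic: W = P₁V₁(1 − (V₁/V₂)^(γ−1))/(γ−1) → W_b/(P₁V₁) = 0.8174.
W_a / W_b = 0.9899 / 0.8174 = 1.211.

W_a / W_b ≈ 1.21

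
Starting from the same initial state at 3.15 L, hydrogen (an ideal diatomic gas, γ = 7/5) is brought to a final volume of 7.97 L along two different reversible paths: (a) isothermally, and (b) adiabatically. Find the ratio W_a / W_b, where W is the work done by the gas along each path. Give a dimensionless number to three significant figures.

W_a / W_b ≈ 1.20

Path (a) isothermal: W = P₁V₁ ln(V₂/V₁) → W_a/(P₁V₁) = 0.9283.
Path (b) adiabatic: W = P₁V₁(1 − (V₁/V₂)^(γ−1))/(γ−1) → W_b/(P₁V₁) = 0.7754.
W_a / W_b = 0.9283 / 0.7754 = 1.197.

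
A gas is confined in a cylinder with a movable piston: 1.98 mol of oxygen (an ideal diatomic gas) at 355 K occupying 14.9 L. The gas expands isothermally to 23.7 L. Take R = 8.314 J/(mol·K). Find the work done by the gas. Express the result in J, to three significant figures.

Isothermal: W = nRT ln(V₂/V₁).
W = (1.98)(8.314)(355) × ln(23.7/14.9)
  = 5844 × 0.4641
W_by_gas = 2712 J.

W ≈ 2710 J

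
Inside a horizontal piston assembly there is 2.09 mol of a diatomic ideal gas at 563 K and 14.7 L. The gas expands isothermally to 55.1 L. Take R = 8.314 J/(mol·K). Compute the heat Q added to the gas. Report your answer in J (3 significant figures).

Q ≈ 12900 J

Isothermal ⇒ ΔU = 0, so Q = W = nRT ln(V₂/V₁).
Q = (2.09)(8.314)(563) ln(55.1/14.7) = 9783 × 1.321 = 12926 J.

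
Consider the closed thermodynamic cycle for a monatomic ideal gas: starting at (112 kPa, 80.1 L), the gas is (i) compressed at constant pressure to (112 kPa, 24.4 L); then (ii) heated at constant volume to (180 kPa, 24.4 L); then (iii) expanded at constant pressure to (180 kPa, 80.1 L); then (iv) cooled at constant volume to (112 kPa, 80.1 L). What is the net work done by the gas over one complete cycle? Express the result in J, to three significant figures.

Constant-volume legs do no work.
W(i) = (112)(24.4 − 80.1) = -6238 J; W(iii) = (180)(80.1 − 24.4) = 10026 J.
W_net = -6238 + 10026 = 3788 J (the clockwise enclosed area).

W_net ≈ 3790 J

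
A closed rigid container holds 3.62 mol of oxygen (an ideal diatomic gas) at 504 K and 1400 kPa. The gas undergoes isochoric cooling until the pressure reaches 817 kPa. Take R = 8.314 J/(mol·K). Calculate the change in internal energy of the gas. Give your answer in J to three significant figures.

Constant volume ⇒ W = 0, so Q = ΔU = nCᵥΔT with Cᵥ = 5R/2 = 20.79 J/(mol·K).
At constant V, T₂/T₁ = P₂/P₁ ⇒ ΔT = T₁(P₂/P₁ − 1) = 504·(817/1400 − 1) = -209.9 K.
ΔU = (3.62)(20.79)(-209.9) = -15792 J.

ΔU ≈ -15800 J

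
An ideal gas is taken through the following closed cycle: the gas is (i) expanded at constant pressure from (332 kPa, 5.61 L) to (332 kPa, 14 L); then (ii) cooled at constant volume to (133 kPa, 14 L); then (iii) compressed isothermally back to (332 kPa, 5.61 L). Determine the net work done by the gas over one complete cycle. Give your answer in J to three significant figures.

W_net ≈ 1080 J

Leg (i): W = PΔV = (332)(14 − 5.61) = 2785 J.
Leg (ii): W = 0.
Leg (iii): W = PᵢVᵢ ln(V_f/Vᵢ) = (1862) ln(5.61/14) = -1703 J.
W_net = 2785 − 1703 = 1083 J.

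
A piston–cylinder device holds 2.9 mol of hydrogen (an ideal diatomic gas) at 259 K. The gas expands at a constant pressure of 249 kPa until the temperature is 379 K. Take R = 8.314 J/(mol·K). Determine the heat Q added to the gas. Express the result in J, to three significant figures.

Q ≈ 10100 J

Isobaric: W = nRΔT = (2.9)(8.314)(120) = 2893 J.
ΔU = nCᵥΔT with Cᵥ = 5R/2: ΔU = (2.9)(20.79)(120) = 7233 J.
Q = ΔU + W = 7233 + 2893 = 10126 J.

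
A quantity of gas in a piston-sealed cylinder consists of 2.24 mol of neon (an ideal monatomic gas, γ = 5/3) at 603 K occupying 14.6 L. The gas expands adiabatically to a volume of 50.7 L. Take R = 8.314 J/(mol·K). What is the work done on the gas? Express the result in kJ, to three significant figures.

W ≈ -9.50 kJ

Adiabatic: TV^(γ−1) = const with γ = 5/3.
T₂ = T₁ (V₁/V₂)^(γ−1) = 603 × (14.6/50.7)^0.667 = 603 × 0.4361 = 263 K.
W_by = nCᵥ(T₁ − T₂) = (2.24)(12.47)(603 − 263) = 9499 J.
Work on gas = −W_by = -9499 J.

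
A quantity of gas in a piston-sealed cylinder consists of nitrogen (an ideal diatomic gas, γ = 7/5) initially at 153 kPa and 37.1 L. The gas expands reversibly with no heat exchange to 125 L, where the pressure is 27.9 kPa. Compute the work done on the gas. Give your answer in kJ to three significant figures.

W ≈ -5.47 kJ

Adiabatic: W = (P₁V₁ − P₂V₂)/(γ − 1) with γ = 7/5.
P₁V₁ = 5676 J, P₂V₂ = 3488 J.
W = (5676 − 3488) / 0.4 = 5472 J.
Work on gas = −W_by = -5472 J.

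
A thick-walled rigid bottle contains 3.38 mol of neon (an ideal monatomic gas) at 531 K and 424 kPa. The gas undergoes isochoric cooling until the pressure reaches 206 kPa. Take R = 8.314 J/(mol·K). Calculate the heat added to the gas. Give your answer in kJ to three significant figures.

Constant volume ⇒ W = 0, so Q = ΔU = nCᵥΔT with Cᵥ = 3R/2 = 12.47 J/(mol·K).
At constant V, T₂/T₁ = P₂/P₁ ⇒ ΔT = T₁(P₂/P₁ − 1) = 531·(206/424 − 1) = -273 K.
ΔU = (3.38)(12.47)(-273) = -11508 J.

Q ≈ -11.5 kJ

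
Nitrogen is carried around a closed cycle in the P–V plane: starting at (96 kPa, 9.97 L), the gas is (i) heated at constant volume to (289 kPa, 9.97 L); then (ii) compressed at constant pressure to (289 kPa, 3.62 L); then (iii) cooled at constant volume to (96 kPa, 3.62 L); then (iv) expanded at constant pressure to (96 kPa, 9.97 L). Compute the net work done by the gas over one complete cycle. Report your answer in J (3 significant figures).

W_net ≈ -1230 J

Constant-volume legs do no work.
W(ii) = (289)(3.62 − 9.97) = -1835 J; W(iv) = (96)(9.97 − 3.62) = 609.6 J.
W_net = -1835 + 609.6 = -1226 J (the counter-clockwise enclosed area).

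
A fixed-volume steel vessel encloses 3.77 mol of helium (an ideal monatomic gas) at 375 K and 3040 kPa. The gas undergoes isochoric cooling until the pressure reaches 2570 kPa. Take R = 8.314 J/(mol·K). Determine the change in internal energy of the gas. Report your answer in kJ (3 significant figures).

ΔU ≈ -2.73 kJ

Constant volume ⇒ W = 0, so Q = ΔU = nCᵥΔT with Cᵥ = 3R/2 = 12.47 J/(mol·K).
At constant V, T₂/T₁ = P₂/P₁ ⇒ ΔT = T₁(P₂/P₁ − 1) = 375·(2570/3040 − 1) = -57.98 K.
ΔU = (3.77)(12.47)(-57.98) = -2726 J.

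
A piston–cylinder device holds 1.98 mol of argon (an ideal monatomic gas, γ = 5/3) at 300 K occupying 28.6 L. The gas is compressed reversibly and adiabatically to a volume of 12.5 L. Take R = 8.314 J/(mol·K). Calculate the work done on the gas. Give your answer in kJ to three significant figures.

W ≈ 5.45 kJ

Adiabatic: TV^(γ−1) = const with γ = 5/3.
T₂ = T₁ (V₁/V₂)^(γ−1) = 300 × (28.6/12.5)^0.667 = 300 × 1.736 = 520.9 K.
W_by = nCᵥ(T₁ − T₂) = (1.98)(12.47)(300 − 520.9) = -5455 J.
Work on gas = −W_by = 5455 J.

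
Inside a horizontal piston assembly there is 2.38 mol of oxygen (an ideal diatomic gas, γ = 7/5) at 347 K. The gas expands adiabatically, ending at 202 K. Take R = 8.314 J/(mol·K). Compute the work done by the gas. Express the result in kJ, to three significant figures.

W ≈ 7.17 kJ

Adiabatic ⇒ Q = 0, so W_by = −ΔU = nCᵥ(T₁ − T₂).
Cᵥ = 5R/2 = 20.79 J/(mol·K).
W = (2.38)(20.79)(347 − 202) = 7173 J.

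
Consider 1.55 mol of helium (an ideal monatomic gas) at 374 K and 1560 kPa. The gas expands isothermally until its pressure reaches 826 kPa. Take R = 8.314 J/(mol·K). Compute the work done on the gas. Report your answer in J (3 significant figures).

Isothermal process: W = nRT ln(V₂/V₁) = nRT ln(P₁/P₂).
W = (1.55)(8.314)(374) × ln(1560/826)
  = 4820 × ln(1.889) = 4820 × 0.6358
W_by_gas = 3065 J; work on gas = −W_by = -3065 J.

W ≈ -3060 J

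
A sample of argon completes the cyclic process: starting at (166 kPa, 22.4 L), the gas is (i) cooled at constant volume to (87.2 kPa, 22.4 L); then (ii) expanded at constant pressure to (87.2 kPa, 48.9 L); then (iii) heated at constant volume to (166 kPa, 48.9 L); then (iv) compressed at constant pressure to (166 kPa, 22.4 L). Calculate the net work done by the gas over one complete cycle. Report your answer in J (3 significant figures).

Constant-volume legs do no work.
W(ii) = (87.2)(48.9 − 22.4) = 2311 J; W(iv) = (166)(22.4 − 48.9) = -4399 J.
W_net = 2311 − 4399 = -2088 J (the counter-clockwise enclosed area).

W_net ≈ -2090 J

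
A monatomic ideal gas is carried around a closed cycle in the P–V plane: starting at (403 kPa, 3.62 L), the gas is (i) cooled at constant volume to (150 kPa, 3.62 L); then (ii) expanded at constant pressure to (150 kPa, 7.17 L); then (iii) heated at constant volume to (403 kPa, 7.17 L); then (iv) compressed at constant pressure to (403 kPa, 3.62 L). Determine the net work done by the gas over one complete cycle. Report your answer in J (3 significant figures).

W_net ≈ -898 J

Constant-volume legs do no work.
W(ii) = (150)(7.17 − 3.62) = 532.5 J; W(iv) = (403)(3.62 − 7.17) = -1431 J.
W_net = 532.5 − 1431 = -898.1 J (the counter-clockwise enclosed area).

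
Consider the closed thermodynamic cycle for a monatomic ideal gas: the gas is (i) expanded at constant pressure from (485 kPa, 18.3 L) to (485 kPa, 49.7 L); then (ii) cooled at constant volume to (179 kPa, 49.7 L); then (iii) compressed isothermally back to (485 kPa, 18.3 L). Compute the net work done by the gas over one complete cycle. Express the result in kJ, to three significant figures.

Leg (i): W = PΔV = (485)(49.7 − 18.3) = 15229 J.
Leg (ii): W = 0.
Leg (iii): W = PᵢVᵢ ln(V_f/Vᵢ) = (8896) ln(18.3/49.7) = -8888 J.
W_net = 15229 − 8888 = 6341 J.

W_net ≈ 6.34 kJ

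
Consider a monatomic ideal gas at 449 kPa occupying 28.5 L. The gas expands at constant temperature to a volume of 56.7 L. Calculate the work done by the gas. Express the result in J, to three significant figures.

Isothermal: W = nRT ln(V₂/V₁) = P₁V₁ ln(V₂/V₁).
P₁V₁ = (449 kPa)(28.5 L) = 12796 J.
W = 12796 × ln(56.7/28.5) = 12796 × 0.6879
W_by_gas = 8802 J.

W ≈ 8800 J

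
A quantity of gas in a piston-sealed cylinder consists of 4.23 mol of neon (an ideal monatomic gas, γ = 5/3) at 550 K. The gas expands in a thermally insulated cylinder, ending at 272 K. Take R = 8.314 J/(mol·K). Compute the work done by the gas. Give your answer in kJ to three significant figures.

Adiabatic ⇒ Q = 0, so W_by = −ΔU = nCᵥ(T₁ − T₂).
Cᵥ = 3R/2 = 12.47 J/(mol·K).
W = (4.23)(12.47)(550 − 272) = 14665 J.

W ≈ 14.7 kJ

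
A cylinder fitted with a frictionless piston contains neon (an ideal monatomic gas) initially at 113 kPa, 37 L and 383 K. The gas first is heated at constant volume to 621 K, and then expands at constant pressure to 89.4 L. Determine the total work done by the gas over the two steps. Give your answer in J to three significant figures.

Step 1 (isochoric): W = 0 (constant volume).
After step 1: P = 183.2 kPa (V unchanged).
Step 2 (isobaric): W = PΔV = (183.2 kPa)(89.4 − 37 L) = 9601 J.
W_total = 0 + 9601 = 9601 J.

W_total ≈ 9600 J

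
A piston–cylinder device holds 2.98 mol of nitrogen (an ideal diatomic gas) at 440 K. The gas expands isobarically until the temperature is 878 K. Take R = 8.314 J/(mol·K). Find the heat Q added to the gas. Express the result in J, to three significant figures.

Q ≈ 38000 J

Isobaric: W = nRΔT = (2.98)(8.314)(438) = 10852 J.
ΔU = nCᵥΔT with Cᵥ = 5R/2: ΔU = (2.98)(20.79)(438) = 27129 J.
Q = ΔU + W = 27129 + 10852 = 37981 J.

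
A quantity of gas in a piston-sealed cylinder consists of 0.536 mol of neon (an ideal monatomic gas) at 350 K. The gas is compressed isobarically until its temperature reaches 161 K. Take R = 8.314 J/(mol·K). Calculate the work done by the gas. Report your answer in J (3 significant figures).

W ≈ -842 J

Isobaric: W = P ΔV = nR ΔT.
W = (0.536)(8.314)(161 − 350) = -842.2 J.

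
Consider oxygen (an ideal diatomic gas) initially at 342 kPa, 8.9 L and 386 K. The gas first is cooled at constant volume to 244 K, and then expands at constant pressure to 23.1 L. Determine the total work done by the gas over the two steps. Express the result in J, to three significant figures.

W_total ≈ 3070 J

Step 1 (isochoric): W = 0 (constant volume).
After step 1: P = 216.2 kPa (V unchanged).
Step 2 (isobaric): W = PΔV = (216.2 kPa)(23.1 − 8.9 L) = 3070 J.
W_total = 0 + 3070 = 3070 J.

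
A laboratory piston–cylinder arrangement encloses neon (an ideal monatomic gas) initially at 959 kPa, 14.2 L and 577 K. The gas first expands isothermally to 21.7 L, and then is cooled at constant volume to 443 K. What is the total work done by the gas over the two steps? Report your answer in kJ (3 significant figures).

W_total ≈ 5.77 kJ

Step 1 (isothermal): W = P₁V₁ ln(V₂/V₁) = (13618) ln(21.7/14.2) = 5775 J.
Step 2 (isochoric): W = 0 (constant volume).
W_total = 5775 + 0 = 5775 J.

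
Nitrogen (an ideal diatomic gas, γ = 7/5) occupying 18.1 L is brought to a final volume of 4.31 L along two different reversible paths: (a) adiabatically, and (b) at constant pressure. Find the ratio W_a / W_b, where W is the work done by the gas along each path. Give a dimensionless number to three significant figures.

W_a / W_b ≈ 2.54

Path (a) adiabatic: W = P₁V₁(1 − (V₁/V₂)^(γ−1))/(γ−1) → W_a/(P₁V₁) = -1.938.
Path (b) isobaric: W = P₁(V₂ − V₁) → W_b/(P₁V₁) = -0.7619.
W_a / W_b = -1.938 / -0.7619 = 2.544.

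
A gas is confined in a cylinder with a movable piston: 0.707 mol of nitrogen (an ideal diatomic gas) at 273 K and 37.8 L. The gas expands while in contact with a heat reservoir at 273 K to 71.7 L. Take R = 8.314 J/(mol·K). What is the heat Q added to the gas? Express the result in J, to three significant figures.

Q ≈ 1030 J

Isothermal ⇒ ΔU = 0, so Q = W = nRT ln(V₂/V₁).
Q = (0.707)(8.314)(273) ln(71.7/37.8) = 1605 × 0.6402 = 1027 J.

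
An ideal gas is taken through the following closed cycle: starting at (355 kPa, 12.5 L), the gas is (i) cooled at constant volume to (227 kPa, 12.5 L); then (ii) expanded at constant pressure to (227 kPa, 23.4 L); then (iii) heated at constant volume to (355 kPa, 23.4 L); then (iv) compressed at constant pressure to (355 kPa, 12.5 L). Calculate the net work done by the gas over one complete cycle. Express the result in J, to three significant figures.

W_net ≈ -1400 J

Constant-volume legs do no work.
W(ii) = (227)(23.4 − 12.5) = 2474 J; W(iv) = (355)(12.5 − 23.4) = -3869 J.
W_net = 2474 − 3869 = -1395 J (the counter-clockwise enclosed area).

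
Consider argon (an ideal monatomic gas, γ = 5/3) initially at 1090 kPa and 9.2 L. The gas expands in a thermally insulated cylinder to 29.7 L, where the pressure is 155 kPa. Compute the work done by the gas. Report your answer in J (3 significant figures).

Adiabatic: W = (P₁V₁ − P₂V₂)/(γ − 1) with γ = 5/3.
P₁V₁ = 10028 J, P₂V₂ = 4604 J.
W = (10028 − 4604) / 0.6667 = 8137 J.

W ≈ 8140 J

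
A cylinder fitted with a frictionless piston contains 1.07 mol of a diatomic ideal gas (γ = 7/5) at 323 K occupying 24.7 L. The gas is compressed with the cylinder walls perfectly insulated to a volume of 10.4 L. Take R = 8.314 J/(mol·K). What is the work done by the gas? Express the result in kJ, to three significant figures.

W ≈ -2.97 kJ

Adiabatic: TV^(γ−1) = const with γ = 7/5.
T₂ = T₁ (V₁/V₂)^(γ−1) = 323 × (24.7/10.4)^0.4 = 323 × 1.413 = 456.5 K.
W_by = nCᵥ(T₁ − T₂) = (1.07)(20.79)(323 − 456.5) = -2970 J.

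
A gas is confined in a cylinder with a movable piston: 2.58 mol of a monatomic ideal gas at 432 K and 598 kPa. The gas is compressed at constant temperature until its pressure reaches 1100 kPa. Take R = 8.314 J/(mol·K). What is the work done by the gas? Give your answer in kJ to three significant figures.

Isothermal process: W = nRT ln(V₂/V₁) = nRT ln(P₁/P₂).
W = (2.58)(8.314)(432) × ln(598/1100)
  = 9266 × ln(0.5436) = 9266 × -0.6095
W_by_gas = -5648 J.

W ≈ -5.65 kJ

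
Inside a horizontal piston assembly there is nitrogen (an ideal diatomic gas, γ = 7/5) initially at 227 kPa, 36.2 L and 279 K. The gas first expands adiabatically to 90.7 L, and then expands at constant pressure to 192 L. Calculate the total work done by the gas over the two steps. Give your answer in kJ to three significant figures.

Step 1 (adiabatic): W = (P₁V₁ − P₂V₂)/(γ−1) = (8217 − 5691)/0.4 = 6316 J.
After step 1: P = 62.74 kPa, V = 90.7 L, T = 193.2 K.
Step 2 (isobaric): W = PΔV = (62.74 kPa)(192 − 90.7 L) = 6356 J.
W_total = 6316 + 6356 = 12672 J.

W_total ≈ 12.7 kJ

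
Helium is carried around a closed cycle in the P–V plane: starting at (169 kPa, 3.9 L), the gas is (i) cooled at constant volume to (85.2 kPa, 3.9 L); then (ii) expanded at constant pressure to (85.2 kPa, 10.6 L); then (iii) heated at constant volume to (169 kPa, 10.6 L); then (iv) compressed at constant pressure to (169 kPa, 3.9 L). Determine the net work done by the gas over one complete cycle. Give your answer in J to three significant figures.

Constant-volume legs do no work.
W(ii) = (85.2)(10.6 − 3.9) = 570.8 J; W(iv) = (169)(3.9 − 10.6) = -1132 J.
W_net = 570.8 − 1132 = -561.5 J (the counter-clockwise enclosed area).

W_net ≈ -561 J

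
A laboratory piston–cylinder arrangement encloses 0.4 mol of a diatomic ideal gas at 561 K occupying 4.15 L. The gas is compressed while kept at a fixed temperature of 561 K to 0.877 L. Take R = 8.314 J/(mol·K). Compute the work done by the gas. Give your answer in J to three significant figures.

Isothermal: W = nRT ln(V₂/V₁).
W = (0.4)(8.314)(561) × ln(0.877/4.15)
  = 1866 × -1.554
W_by_gas = -2900 J.

W ≈ -2900 J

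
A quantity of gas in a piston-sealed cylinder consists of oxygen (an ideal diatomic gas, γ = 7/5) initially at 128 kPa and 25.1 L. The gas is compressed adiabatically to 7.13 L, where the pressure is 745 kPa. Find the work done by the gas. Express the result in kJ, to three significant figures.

W ≈ -5.25 kJ

Adiabatic: W = (P₁V₁ − P₂V₂)/(γ − 1) with γ = 7/5.
P₁V₁ = 3213 J, P₂V₂ = 5312 J.
W = (3213 − 5312) / 0.4 = -5248 J.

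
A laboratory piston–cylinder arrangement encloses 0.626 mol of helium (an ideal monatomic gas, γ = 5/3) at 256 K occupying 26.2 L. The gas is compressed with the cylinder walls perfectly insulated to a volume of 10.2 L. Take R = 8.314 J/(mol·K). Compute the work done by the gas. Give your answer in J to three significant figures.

Adiabatic: TV^(γ−1) = const with γ = 5/3.
T₂ = T₁ (V₁/V₂)^(γ−1) = 256 × (26.2/10.2)^0.667 = 256 × 1.876 = 480.1 K.
W_by = nCᵥ(T₁ − T₂) = (0.626)(12.47)(256 − 480.1) = -1750 J.

W ≈ -1750 J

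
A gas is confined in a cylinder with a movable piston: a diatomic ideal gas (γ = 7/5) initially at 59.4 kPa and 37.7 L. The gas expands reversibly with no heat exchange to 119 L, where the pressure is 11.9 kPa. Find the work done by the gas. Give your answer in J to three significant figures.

Adiabatic: W = (P₁V₁ − P₂V₂)/(γ − 1) with γ = 7/5.
P₁V₁ = 2239 J, P₂V₂ = 1416 J.
W = (2239 − 1416) / 0.4 = 2058 J.

W ≈ 2060 J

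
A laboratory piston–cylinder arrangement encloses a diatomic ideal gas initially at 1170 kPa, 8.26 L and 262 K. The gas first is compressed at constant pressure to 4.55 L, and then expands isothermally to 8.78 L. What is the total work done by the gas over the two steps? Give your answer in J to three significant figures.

W_total ≈ -841 J

Step 1 (isobaric): W = PΔV = (1170 kPa)(4.55 − 8.26 L) = -4341 J.
After step 1: P = 1170 kPa, V = 4.55 L, T = 144.3 K.
Step 2 (isothermal): W = P₁V₁ ln(V₂/V₁) = (5324) ln(8.78/4.55) = 3499 J.
W_total = -4341 + 3499 = -841.3 J.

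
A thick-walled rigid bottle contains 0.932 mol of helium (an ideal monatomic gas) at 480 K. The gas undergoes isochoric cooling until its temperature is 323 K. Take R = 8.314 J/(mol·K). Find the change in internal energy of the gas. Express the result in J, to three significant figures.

Constant volume ⇒ W = 0, so Q = ΔU = nCᵥΔT with Cᵥ = 3R/2 = 12.47 J/(mol·K).
ΔU = (0.932)(12.47)(323 − 480) = -1825 J.

ΔU ≈ -1820 J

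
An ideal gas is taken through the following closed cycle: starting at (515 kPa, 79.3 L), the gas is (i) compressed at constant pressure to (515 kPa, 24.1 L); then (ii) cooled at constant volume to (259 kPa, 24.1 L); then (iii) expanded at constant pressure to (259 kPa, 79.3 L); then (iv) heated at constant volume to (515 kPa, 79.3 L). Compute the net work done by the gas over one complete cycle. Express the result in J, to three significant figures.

Constant-volume legs do no work.
W(i) = (515)(24.1 − 79.3) = -28428 J; W(iii) = (259)(79.3 − 24.1) = 14297 J.
W_net = -28428 + 14297 = -14131 J (the counter-clockwise enclosed area).

W_net ≈ -14100 J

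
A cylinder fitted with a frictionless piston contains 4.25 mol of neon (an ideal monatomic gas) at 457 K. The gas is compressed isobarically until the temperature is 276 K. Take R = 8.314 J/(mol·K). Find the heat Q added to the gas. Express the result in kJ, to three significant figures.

Isobaric: W = nRΔT = (4.25)(8.314)(-181) = -6396 J.
ΔU = nCᵥΔT with Cᵥ = 3R/2: ΔU = (4.25)(12.47)(-181) = -9593 J.
Q = ΔU + W = -9593 − 6396 = -15989 J.

Q ≈ -16.0 kJ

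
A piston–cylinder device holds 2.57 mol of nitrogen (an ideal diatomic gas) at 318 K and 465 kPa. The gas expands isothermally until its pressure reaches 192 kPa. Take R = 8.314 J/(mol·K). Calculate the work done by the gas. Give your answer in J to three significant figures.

Isothermal process: W = nRT ln(V₂/V₁) = nRT ln(P₁/P₂).
W = (2.57)(8.314)(318) × ln(465/192)
  = 6795 × ln(2.422) = 6795 × 0.8845
W_by_gas = 6010 J.

W ≈ 6010 J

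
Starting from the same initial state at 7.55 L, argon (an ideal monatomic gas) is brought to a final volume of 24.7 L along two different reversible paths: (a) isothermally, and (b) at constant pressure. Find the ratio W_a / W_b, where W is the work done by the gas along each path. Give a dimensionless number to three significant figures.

Path (a) isothermal: W = P₁V₁ ln(V₂/V₁) → W_a/(P₁V₁) = 1.185.
Path (b) isobaric: W = P₁(V₂ − V₁) → W_b/(P₁V₁) = 2.272.
W_a / W_b = 1.185 / 2.272 = 0.5218.

W_a / W_b ≈ 0.522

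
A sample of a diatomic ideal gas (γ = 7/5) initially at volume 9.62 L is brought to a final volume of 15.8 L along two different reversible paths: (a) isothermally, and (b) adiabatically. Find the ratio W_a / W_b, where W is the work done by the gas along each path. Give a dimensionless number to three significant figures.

W_a / W_b ≈ 1.10

Path (a) isothermal: W = P₁V₁ ln(V₂/V₁) → W_a/(P₁V₁) = 0.4962.
Path (b) adiabatic: W = P₁V₁(1 − (V₁/V₂)^(γ−1))/(γ−1) → W_b/(P₁V₁) = 0.45.
W_a / W_b = 0.4962 / 0.45 = 1.103.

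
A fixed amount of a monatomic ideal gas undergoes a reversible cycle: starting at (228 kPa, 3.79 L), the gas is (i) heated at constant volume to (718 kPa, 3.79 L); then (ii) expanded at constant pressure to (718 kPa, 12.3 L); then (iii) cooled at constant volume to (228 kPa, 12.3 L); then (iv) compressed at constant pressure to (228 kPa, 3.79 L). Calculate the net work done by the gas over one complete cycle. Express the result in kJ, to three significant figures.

Constant-volume legs do no work.
W(ii) = (718)(12.3 − 3.79) = 6110 J; W(iv) = (228)(3.79 − 12.3) = -1940 J.
W_net = 6110 − 1940 = 4170 J (the clockwise enclosed area).

W_net ≈ 4.17 kJ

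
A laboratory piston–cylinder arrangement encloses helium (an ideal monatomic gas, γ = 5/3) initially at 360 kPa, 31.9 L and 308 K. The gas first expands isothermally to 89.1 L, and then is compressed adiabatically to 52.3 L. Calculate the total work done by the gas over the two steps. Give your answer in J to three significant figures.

W_total ≈ 4450 J

Step 1 (isothermal): W = P₁V₁ ln(V₂/V₁) = (11484) ln(89.1/31.9) = 11796 J.
After step 1: P = 128.9 kPa, V = 89.1 L, T = 308 K.
Step 2 (adiabatic): W = (P₁V₁ − P₂V₂)/(γ−1) = (11484 − 16381)/0.667 = -7346 J.
W_total = 11796 − 7346 = 4450 J.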